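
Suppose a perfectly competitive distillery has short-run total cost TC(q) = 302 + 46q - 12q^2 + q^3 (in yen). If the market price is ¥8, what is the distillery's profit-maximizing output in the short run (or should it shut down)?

Shut down

From TC, MC = TC'(q) = 46 - 24q + 3q^2 and AVC = VC/q = 46 - 12q + q^2.
AVC hits its minimum where MC = AVC, at q = 6, giving min AVC = 46 - 12·6 + 6^2 = ¥10.
P = ¥8 lies below min AVC = ¥10; no output level covers variable cost.
The firm minimizes its loss by shutting down and losing only its fixed cost of ¥302.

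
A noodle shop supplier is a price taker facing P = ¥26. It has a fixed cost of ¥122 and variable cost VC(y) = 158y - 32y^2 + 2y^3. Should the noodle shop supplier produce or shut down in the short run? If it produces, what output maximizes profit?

From TC, MC = TC'(y) = 158 - 64y + 6y^2 and AVC = VC/y = 158 - 32y + 2y^2.
AVC hits its minimum where MC = AVC, at y = 8, giving min AVC = 158 - 32·8 + 2·8^2 = ¥30.
P = ¥26 lies below min AVC = ¥30; no output level covers variable cost.
Best response: produce nothing and absorb the ¥122 fixed cost.

Shut down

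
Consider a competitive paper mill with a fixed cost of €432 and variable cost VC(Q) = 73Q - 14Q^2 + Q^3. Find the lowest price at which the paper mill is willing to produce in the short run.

€24 per unit

The firm shuts down when price falls below the minimum of average variable cost. AVC = VC/Q = 73 - 14Q + Q^2.
At the minimum of AVC, MC = AVC. MC = 73 - 28Q + 3Q^2; setting MC = AVC gives 2Q^2 - 14Q = 0, so Q = 7. min AVC = 24.
For P < €24 the firm produces nothing.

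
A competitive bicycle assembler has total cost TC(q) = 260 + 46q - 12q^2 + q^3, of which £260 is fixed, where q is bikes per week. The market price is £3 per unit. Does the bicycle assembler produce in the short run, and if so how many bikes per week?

From TC, MC = TC'(q) = 46 - 24q + 3q^2 and AVC = VC/q = 46 - 12q + q^2.
AVC is minimized where dAVC/dq = -12 + 2q = 0, at q = 6; min AVC = 46 - 12·6 + 6^2 = £10.
Since P = £3 < min AVC = £10, price fails to cover variable cost at any output.
Best response: produce nothing and absorb the £260 fixed cost.

Shut down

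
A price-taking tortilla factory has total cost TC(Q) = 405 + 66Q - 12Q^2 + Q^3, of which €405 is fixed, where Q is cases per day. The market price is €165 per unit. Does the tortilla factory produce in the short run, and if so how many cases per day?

Produce at Q = 11

From TC, MC = TC'(Q) = 66 - 24Q + 3Q^2 and AVC = VC/Q = 66 - 12Q + Q^2.
The AVC parabola has its vertex at Q = 12/2 = 6, where AVC = 66 - 12·6 + 6^2 = €30.
Since P = €165 ≥ min AVC = €30, price covers variable cost and the firm should produce.
Solving P = MC: -99 - 24Q + 3Q^2 = 0 ⇒ Q = -3 or 11. On the upward-sloping branch, Q* = 11.
Check: AVC at Q = 11 is €55 ≤ P, so revenue covers variable cost.
Profit = P·Q − TC = 165·11 − 1010 = €805.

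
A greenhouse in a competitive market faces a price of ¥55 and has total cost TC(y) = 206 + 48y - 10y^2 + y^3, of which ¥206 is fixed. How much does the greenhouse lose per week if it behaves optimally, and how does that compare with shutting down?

AVC = 48 - 10y + y^2; min AVC = ¥23 at y = 5. Since P = ¥55 ≥ min AVC, the firm produces.
MC = 48 - 20y + 3y^2. Setting P = MC and taking the root on the rising branch gives y* = 7.
TR = 55·7 = 385. TC = 206 + 189 = 395. Profit = 385 − 395 = -¥10.
Shutting down would mean losing the fixed cost of ¥206, so operating at a loss of ¥10 is better by ¥196.

Profit = -¥10 at y = 7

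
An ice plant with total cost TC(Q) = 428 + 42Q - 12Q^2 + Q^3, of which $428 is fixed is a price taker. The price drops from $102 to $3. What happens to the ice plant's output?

AVC = 42 - 12Q + Q^2, minimized at Q = 6 where min AVC = $6. MC = 42 - 24Q + 3Q^2.
At P = $102 ≥ min AVC, set P = MC on the rising branch: Q = 10.
At P = $3 < min AVC = $6, price no longer covers variable cost at any output, so the firm shuts down: Q = 0.

Output falls from 10 to 0 (the firm shuts down)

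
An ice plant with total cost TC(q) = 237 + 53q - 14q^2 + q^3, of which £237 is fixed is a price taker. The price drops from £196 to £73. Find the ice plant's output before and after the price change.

AVC = 53 - 14q + q^2, minimized at q = 7 where min AVC = £4. MC = 53 - 28q + 3q^2.
With P = £196 above the shutdown price, P = MC gives q = 13.
At P = £73 ≥ min AVC, set P = MC: q = 10. The firm stays open but cuts output.

Output falls from 13 to 10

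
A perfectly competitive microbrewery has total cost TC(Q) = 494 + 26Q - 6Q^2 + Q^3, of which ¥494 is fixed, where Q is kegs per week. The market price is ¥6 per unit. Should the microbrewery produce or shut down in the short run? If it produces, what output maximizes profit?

Shut down

From TC, MC = TC'(Q) = 26 - 12Q + 3Q^2 and AVC = VC/Q = 26 - 6Q + Q^2.
The AVC parabola has its vertex at Q = 6/2 = 3, where AVC = 26 - 6·3 + 3^2 = ¥17.
With P < min AVC (¥6 < ¥17), every unit sold adds to the loss.
The firm minimizes its loss by shutting down and losing only its fixed cost of ¥494.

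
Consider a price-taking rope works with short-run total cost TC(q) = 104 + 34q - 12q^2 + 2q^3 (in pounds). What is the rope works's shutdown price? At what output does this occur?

£16 per unit, at q = 3

The firm shuts down when price falls below the minimum of average variable cost. AVC = VC/q = 34 - 12q + 2q^2.
At the minimum of AVC, MC = AVC. MC = 34 - 24q + 6q^2; setting MC = AVC gives 4q^2 - 12q = 0, so q = 3. min AVC = 16.
The firm shuts down for any P below £16.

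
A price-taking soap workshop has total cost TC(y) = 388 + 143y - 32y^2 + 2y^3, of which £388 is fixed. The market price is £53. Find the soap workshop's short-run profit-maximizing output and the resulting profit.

AVC = 143 - 32y + 2y^2; min AVC = £15 at y = 8. Since P = £53 ≥ min AVC, the firm produces.
With MC = 143 - 64y + 6y^2, P = MC on the upward-sloping part at y* = 9.
TR = 53·9 = 477. TC = 388 + 153 = 541. Profit = 477 − 541 = -£64.
That loss of £64 beats the £388 the firm would lose by shutting down; producing recovers £324 of fixed cost.

Profit = -£64 at y = 9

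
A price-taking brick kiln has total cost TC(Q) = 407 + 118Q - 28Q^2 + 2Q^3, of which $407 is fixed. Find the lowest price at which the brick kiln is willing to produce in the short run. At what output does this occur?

The firm shuts down when price falls below the minimum of average variable cost. AVC = VC/Q = 118 - 28Q + 2Q^2.
At the minimum of AVC, MC = AVC. MC = 118 - 56Q + 6Q^2; setting MC = AVC gives 4Q^2 - 28Q = 0, so Q = 7. min AVC = 20.
So the shutdown price is $20.

$20 per unit, at Q = 7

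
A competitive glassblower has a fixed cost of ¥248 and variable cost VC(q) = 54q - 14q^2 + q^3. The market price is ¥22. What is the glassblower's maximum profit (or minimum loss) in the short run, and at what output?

Profit = -¥120 at q = 8

AVC = 54 - 14q + q^2 has its minimum ¥5 at q = 7; price ¥22 clears that bar, so the firm operates.
With MC = 54 - 28q + 3q^2, P = MC on the upward-sloping part at q* = 8.
TR = 22·8 = 176. TC = 248 + 48 = 296. Profit = 176 − 296 = -¥120.
By producing, the firm covers all variable cost plus ¥128 of fixed cost; shutting down would lose the full ¥248.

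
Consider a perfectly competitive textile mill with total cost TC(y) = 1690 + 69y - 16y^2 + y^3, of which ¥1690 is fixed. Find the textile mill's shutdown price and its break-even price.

Shutdown price = ¥5; break-even price = ¥160

AVC = 69 - 16y + y^2; minimized at y = 8, giving min AVC = ¥5. That is the shutdown price.
ATC = 1690/y + 69 - 16y + y^2. Setting dATC/dy = −1690/y^2 − 16 + 2y = 0 gives y = 13 (since 2·13^3 − 16·13^2 = 1690).
min ATC = 1690/13 + 69 − 16·13 + 13^2 = ¥160. That is the break-even price.
Between these two prices the firm operates at a loss; above ¥160 it earns a profit.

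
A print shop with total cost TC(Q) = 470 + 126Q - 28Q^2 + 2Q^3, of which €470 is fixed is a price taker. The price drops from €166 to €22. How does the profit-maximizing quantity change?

Output falls from 10 to 0 (the firm shuts down)

AVC = 126 - 28Q + 2Q^2, minimized at Q = 7 where min AVC = €28. MC = 126 - 56Q + 6Q^2.
At P = €166 ≥ min AVC, set P = MC on the rising branch: Q = 10.
At P = €22 < min AVC = €28, price no longer covers variable cost at any output, so the firm shuts down: Q = 0.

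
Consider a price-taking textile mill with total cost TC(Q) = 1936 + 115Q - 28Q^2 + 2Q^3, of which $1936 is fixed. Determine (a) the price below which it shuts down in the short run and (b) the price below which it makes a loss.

Shutdown price = $17; break-even price = $225

Shutdown price = min AVC. AVC = 115 - 28Q + 2Q^2, with vertex at Q = 7 and minimum $17.
ATC = 1936/Q + 115 - 28Q + 2Q^2. Setting dATC/dQ = −1936/Q^2 − 28 + 4Q = 0 gives Q = 11 (since 4·11^3 − 28·11^2 = 1936).
min ATC = 1936/11 + 115 − 28·11 + 2·11^2 = $225. That is the break-even price.
Between these two prices the firm operates at a loss; above $225 it earns a profit.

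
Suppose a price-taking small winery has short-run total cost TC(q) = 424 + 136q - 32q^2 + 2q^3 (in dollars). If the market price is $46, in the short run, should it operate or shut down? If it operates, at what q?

Produce at q = 9

Variable cost is VC = 136q - 32q^2 + 2q^3, so AVC = VC/q = 136 - 32q + 2q^2 and MC = dTC/dq = 136 - 64q + 6q^2.
The AVC parabola has its vertex at q = 32/4 = 8, where AVC = 136 - 32·8 + 2·8^2 = $8.
P = $46 exceeds min AVC = $8, so the firm stays open.
Solving P = MC: 90 - 64q + 6q^2 = 0 ⇒ q = 5/3 or 9. On the upward-sloping branch, q* = 9.
Check: AVC at q = 9 is $10 ≤ P, so revenue covers variable cost.
Profit = P·q − TC = 46·9 − 514 = -$100, a loss, but smaller than the $424 fixed cost the firm would lose by shutting down.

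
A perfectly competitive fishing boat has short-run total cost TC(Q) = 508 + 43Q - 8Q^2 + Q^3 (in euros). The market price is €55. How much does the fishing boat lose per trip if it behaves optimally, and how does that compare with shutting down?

AVC = 43 - 8Q + Q^2 has its minimum €27 at Q = 4; price €55 clears that bar, so the firm operates.
MC = 43 - 16Q + 3Q^2. Setting P = MC and taking the root on the rising branch gives Q* = 6.
TR = 55·6 = 330. TC = 508 + 186 = 694. Profit = 330 − 694 = -€364.
Shutting down would mean losing the fixed cost of €508, so operating at a loss of €364 is better by €144.

Profit = -€364 at Q = 6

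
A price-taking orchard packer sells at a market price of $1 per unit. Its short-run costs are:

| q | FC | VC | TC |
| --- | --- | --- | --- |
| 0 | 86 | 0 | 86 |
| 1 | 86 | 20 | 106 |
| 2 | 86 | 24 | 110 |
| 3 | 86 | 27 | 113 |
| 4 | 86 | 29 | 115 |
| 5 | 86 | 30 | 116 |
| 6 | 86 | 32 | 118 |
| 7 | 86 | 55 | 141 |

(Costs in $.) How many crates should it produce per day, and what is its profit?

q = 0 (shut down); profit = -$86

Tabulate TR − TC: q=0: -86; q=1: -105; q=2: -108; q=3: -110; q=4: -111; q=5: -111; q=6: -112; q=7: -134.
Profit is highest at q = 0. Equivalently, the lowest AVC in the table is 32/6 ≈ $5.33 at q = 6, and P = $1 falls below it — price never covers variable cost, so the firm shuts down and loses only its fixed cost.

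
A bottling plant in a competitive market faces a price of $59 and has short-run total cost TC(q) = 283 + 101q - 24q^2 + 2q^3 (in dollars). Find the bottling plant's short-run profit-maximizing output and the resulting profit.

Profit = -$87 at q = 7

AVC = 101 - 24q + 2q^2 has its minimum $29 at q = 6; price $59 clears that bar, so the firm operates.
With MC = 101 - 48q + 6q^2, P = MC on the upward-sloping part at q* = 7.
TR = 59·7 = 413. TC = 283 + 217 = 500. Profit = 413 − 500 = -$87.
By producing, the firm covers all variable cost plus $196 of fixed cost; shutting down would lose the full $283.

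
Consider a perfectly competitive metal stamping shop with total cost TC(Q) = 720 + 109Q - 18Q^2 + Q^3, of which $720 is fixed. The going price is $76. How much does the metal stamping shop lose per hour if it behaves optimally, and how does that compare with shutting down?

AVC = 109 - 18Q + Q^2; min AVC = $28 at Q = 9. Since P = $76 ≥ min AVC, the firm produces.
With MC = 109 - 36Q + 3Q^2, P = MC on the upward-sloping part at Q* = 11.
TR = 76·11 = 836. TC = 720 + 352 = 1072. Profit = 836 − 1072 = -$236.
Shutting down would mean losing the fixed cost of $720, so operating at a loss of $236 is better by $484.

Profit = -$236 at Q = 11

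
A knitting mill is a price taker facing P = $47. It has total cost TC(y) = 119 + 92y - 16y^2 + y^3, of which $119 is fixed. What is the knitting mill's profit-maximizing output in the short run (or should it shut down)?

Produce at y = 9

From TC, MC = TC'(y) = 92 - 32y + 3y^2 and AVC = VC/y = 92 - 16y + y^2.
The AVC parabola has its vertex at y = 16/2 = 8, where AVC = 92 - 16·8 + 8^2 = $28.
Since P = $47 ≥ min AVC = $28, price covers variable cost and the firm should produce.
P = MC gives 45 - 32y + 3y^2 = 0, with roots 5/3 and 9. Take the larger (rising MC): y* = 9.
Check: AVC at y = 9 is $29 ≤ P, so revenue covers variable cost.
Profit = P·y − TC = 47·9 − 380 = $43.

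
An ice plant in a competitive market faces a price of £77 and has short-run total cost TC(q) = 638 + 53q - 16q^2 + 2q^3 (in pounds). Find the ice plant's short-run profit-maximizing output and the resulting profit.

AVC = 53 - 16q + 2q^2; min AVC = £21 at q = 4. Since P = £77 ≥ min AVC, the firm produces.
MC = 53 - 32q + 6q^2. Setting P = MC and taking the root on the rising branch gives q* = 6.
TR = 77·6 = 462. TC = 638 + 174 = 812. Profit = 462 − 812 = -£350.
By producing, the firm covers all variable cost plus £288 of fixed cost; shutting down would lose the full £638.

Profit = -£350 at q = 6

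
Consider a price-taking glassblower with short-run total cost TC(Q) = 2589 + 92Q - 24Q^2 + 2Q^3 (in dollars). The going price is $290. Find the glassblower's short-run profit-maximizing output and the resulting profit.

AVC = 92 - 24Q + 2Q^2 has its minimum $20 at Q = 6; price $290 clears that bar, so the firm operates.
MC = 92 - 48Q + 6Q^2. Setting P = MC and taking the root on the rising branch gives Q* = 11.
TR = 290·11 = 3190. TC = 2589 + 770 = 3359. Profit = 3190 − 3359 = -$169.
Shutting down would mean losing the fixed cost of $2589, so operating at a loss of $169 is better by $2420.

Profit = -$169 at Q = 11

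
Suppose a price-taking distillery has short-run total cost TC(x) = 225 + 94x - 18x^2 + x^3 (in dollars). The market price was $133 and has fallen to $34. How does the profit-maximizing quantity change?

MC = 94 - 36x + 3x^2; the shutdown threshold is min AVC = $13 (at x = 9).
With P = $133 above the shutdown price, P = MC gives x = 13.
At P = $34 ≥ min AVC, set P = MC: x = 10. The firm stays open but cuts output.

Output falls from 13 to 10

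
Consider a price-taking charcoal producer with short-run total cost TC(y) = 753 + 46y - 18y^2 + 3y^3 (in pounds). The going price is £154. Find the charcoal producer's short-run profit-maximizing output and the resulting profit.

Profit = -£105 at y = 6

AVC = 46 - 18y + 3y^2; min AVC = £19 at y = 3. Since P = £154 ≥ min AVC, the firm produces.
MC = 46 - 36y + 9y^2. Setting P = MC and taking the root on the rising branch gives y* = 6.
TR = 154·6 = 924. TC = 753 + 276 = 1029. Profit = 924 − 1029 = -£105.
Shutting down would mean losing the fixed cost of £753, so operating at a loss of £105 is better by £648.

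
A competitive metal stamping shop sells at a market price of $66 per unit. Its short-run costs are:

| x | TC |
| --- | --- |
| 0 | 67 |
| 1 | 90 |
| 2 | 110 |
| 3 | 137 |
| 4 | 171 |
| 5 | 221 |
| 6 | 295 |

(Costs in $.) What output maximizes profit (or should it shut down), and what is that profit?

x = 5; profit = $109

Compute π = P·x − TC at each output: x=0: -67; x=1: -24; x=2: 22; x=3: 61; x=4: 93; x=5: 109; x=6: 101.
Profit is maximized at x = 5. AVC there is 154/5 = $30.80 ≤ P, so producing beats shutting down (which would give -$67).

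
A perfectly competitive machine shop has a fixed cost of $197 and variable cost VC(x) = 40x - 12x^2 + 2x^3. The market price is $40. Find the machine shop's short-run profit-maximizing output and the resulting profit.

Profit = -$133 at x = 4

AVC = 40 - 12x + 2x^2; min AVC = $22 at x = 3. Since P = $40 ≥ min AVC, the firm produces.
With MC = 40 - 24x + 6x^2, P = MC on the upward-sloping part at x* = 4.
TR = 40·4 = 160. TC = 197 + 96 = 293. Profit = 160 − 293 = -$133.
By producing, the firm covers all variable cost plus $64 of fixed cost; shutting down would lose the full $197.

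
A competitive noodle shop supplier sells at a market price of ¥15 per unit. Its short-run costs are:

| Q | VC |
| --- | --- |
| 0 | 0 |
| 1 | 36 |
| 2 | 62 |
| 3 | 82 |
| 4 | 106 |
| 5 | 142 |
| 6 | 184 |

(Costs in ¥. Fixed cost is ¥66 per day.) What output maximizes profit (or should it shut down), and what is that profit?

Profit at each row (π = 15Q − TC): Q=0: -66; Q=1: -87; Q=2: -98; Q=3: -103; Q=4: -112; Q=5: -133; Q=6: -160.
Profit is highest at Q = 0. Equivalently, the lowest AVC in the table is 106/4 ≈ ¥26.50 at Q = 4, and P = ¥15 falls below it — price never covers variable cost, so the firm shuts down and loses only its fixed cost.

Q = 0 (shut down); profit = -¥66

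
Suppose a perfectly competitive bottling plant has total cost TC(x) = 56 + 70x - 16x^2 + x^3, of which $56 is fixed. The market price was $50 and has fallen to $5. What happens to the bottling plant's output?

Output falls from 10 to 0 (the firm shuts down)

AVC = 70 - 16x + x^2, minimized at x = 8 where min AVC = $6. MC = 70 - 32x + 3x^2.
At P = $50 ≥ min AVC, set P = MC on the rising branch: x = 10.
At P = $5 < min AVC = $6, price no longer covers variable cost at any output, so the firm shuts down: x = 0.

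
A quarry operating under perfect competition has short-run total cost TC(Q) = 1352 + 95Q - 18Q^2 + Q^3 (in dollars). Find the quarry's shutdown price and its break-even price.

Shutdown price = min AVC. AVC = 95 - 18Q + Q^2, with vertex at Q = 9 and minimum $14.
ATC = 1352/Q + 95 - 18Q + Q^2. Setting dATC/dQ = −1352/Q^2 − 18 + 2Q = 0 gives Q = 13 (since 2·13^3 − 18·13^2 = 1352).
min ATC = 1352/13 + 95 − 18·13 + 13^2 = $134. That is the break-even price.
Between these two prices the firm operates at a loss; above $134 it earns a profit.

Shutdown price = $14; break-even price = $134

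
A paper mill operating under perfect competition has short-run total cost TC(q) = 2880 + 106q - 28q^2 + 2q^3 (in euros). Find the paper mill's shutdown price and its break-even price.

AVC = 106 - 28q + 2q^2; minimized at q = 7, giving min AVC = €8. That is the shutdown price.
ATC = 2880/q + 106 - 28q + 2q^2. Setting dATC/dq = −2880/q^2 − 28 + 4q = 0 gives q = 12 (since 4·12^3 − 28·12^2 = 2880).
min ATC = 2880/12 + 106 − 28·12 + 2·12^2 = €298. That is the break-even price.
Between these two prices the firm operates at a loss; above €298 it earns a profit.

Shutdown price = €8; break-even price = €298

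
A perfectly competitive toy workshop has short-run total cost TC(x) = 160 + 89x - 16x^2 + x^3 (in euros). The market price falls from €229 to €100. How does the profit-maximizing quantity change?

Output falls from 14 to 11

MC = 89 - 32x + 3x^2; the shutdown threshold is min AVC = €25 (at x = 8).
With P = €229 above the shutdown price, P = MC gives x = 14.
At P = €100 ≥ min AVC, set P = MC: x = 11. The firm stays open but cuts output.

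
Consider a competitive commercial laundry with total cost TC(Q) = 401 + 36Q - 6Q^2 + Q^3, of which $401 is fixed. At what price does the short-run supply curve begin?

$27 per unit

Short-run supply begins at min AVC. From VC = 36Q - 6Q^2 + Q^3, AVC = 36 - 6Q + Q^2.
dAVC/dQ = -6 + 2Q = 0 gives Q = 3. min AVC = 36 - 6·3 + 3^2 = 27.
The firm shuts down for any P below $27.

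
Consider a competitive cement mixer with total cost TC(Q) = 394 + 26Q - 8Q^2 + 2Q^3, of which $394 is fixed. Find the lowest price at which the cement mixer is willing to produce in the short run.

$18 per unit

The firm shuts down when price falls below the minimum of average variable cost. AVC = VC/Q = 26 - 8Q + 2Q^2.
At the minimum of AVC, MC = AVC. MC = 26 - 16Q + 6Q^2; setting MC = AVC gives 4Q^2 - 8Q = 0, so Q = 2. min AVC = 18.
For P < $18 the firm produces nothing.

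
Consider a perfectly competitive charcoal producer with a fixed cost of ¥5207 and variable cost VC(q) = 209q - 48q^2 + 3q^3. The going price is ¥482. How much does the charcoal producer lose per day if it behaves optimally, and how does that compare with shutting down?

AVC = 209 - 48q + 3q^2; min AVC = ¥17 at q = 8. Since P = ¥482 ≥ min AVC, the firm produces.
With MC = 209 - 96q + 9q^2, P = MC on the upward-sloping part at q* = 13.
TR = 482·13 = 6266. TC = 5207 + 1196 = 6403. Profit = 6266 − 6403 = -¥137.
Shutting down would mean losing the fixed cost of ¥5207, so operating at a loss of ¥137 is better by ¥5070.

Profit = -¥137 at q = 13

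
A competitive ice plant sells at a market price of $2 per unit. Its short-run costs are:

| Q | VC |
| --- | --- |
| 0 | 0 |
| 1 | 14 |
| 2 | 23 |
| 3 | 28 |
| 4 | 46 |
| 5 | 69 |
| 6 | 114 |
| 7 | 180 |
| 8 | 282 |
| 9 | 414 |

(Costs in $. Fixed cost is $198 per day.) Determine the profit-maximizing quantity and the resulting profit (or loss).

Q = 0 (shut down); profit = -$198

Tabulate TR − TC: Q=0: -198; Q=1: -210; Q=2: -217; Q=3: -220; Q=4: -236; Q=5: -257; Q=6: -300; Q=7: -364; Q=8: -464; Q=9: -594.
Profit is highest at Q = 0. Equivalently, the lowest AVC in the table is 28/3 ≈ $9.33 at Q = 3, and P = $2 falls below it — price never covers variable cost, so the firm shuts down and loses only its fixed cost.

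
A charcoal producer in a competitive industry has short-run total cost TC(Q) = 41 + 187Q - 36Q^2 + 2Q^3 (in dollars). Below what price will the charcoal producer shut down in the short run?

The shutdown price is the minimum of AVC. VC = 187Q - 36Q^2 + 2Q^3, so AVC = 187 - 36Q + 2Q^2.
dAVC/dQ = -36 + 4Q = 0 gives Q = 9. min AVC = 187 - 36·9 + 2·9^2 = 25.
For P < $25 the firm produces nothing.

$25 per unit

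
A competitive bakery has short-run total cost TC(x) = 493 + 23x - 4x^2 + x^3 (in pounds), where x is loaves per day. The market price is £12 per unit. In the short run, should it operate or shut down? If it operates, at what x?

Variable cost is VC = 23x - 4x^2 + x^3, so AVC = VC/x = 23 - 4x + x^2 and MC = dTC/dx = 23 - 8x + 3x^2.
AVC is minimized where dAVC/dx = -4 + 2x = 0, at x = 2; min AVC = 23 - 4·2 + 2^2 = £19.
With P < min AVC (£12 < £19), every unit sold adds to the loss.
Shutting down limits the loss to fixed cost, £493.

Shut down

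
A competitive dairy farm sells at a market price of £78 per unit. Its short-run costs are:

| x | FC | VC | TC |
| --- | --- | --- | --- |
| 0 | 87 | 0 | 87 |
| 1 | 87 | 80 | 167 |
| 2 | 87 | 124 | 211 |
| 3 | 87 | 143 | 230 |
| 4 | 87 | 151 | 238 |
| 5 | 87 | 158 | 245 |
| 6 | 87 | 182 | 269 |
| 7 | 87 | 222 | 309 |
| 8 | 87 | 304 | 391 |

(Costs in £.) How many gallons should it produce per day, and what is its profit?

x = 7; profit = £237

Compute π = P·x − TC at each output: x=0: -87; x=1: -89; x=2: -55; x=3: 4; x=4: 74; x=5: 145; x=6: 199; x=7: 237; x=8: 233.
Profit is maximized at x = 7. AVC there is 222/7 = £31.71 ≤ P, so producing beats shutting down (which would give -£87).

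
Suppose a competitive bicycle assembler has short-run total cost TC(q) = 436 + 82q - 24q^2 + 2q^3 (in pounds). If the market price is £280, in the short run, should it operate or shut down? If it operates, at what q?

Produce at q = 11

From TC, MC = TC'(q) = 82 - 48q + 6q^2 and AVC = VC/q = 82 - 24q + 2q^2.
AVC hits its minimum where MC = AVC, at q = 6, giving min AVC = 82 - 24·6 + 2·6^2 = £10.
P = £280 exceeds min AVC = £10, so the firm stays open.
Solving P = MC: -198 - 48q + 6q^2 = 0 ⇒ q = -3 or 11. On the upward-sloping branch, q* = 11.
Check: AVC at q = 11 is £60 ≤ P, so revenue covers variable cost.
Profit = P·q − TC = 280·11 − 1096 = £1984.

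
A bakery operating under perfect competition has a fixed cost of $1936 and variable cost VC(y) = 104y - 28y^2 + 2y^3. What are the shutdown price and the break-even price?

AVC = 104 - 28y + 2y^2; minimized at y = 7, giving min AVC = $6. That is the shutdown price.
ATC = 1936/y + 104 - 28y + 2y^2. Setting dATC/dy = −1936/y^2 − 28 + 4y = 0 gives y = 11 (since 4·11^3 − 28·11^2 = 1936).
min ATC = 1936/11 + 104 − 28·11 + 2·11^2 = $214. That is the break-even price.
For $6 ≤ P < $214 the firm produces at a loss; below $6 it shuts down.

Shutdown price = $6; break-even price = $214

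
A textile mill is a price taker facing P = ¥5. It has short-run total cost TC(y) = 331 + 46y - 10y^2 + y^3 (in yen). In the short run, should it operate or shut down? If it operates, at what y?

Shut down

Variable cost is VC = 46y - 10y^2 + y^3, so AVC = VC/y = 46 - 10y + y^2 and MC = dTC/dy = 46 - 20y + 3y^2.
The AVC parabola has its vertex at y = 10/2 = 5, where AVC = 46 - 10·5 + 5^2 = ¥21.
With P < min AVC (¥5 < ¥21), every unit sold adds to the loss.
Best response: produce nothing and absorb the ¥331 fixed cost.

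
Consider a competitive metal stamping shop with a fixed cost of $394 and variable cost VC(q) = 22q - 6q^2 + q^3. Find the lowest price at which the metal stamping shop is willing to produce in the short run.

The shutdown price is the minimum of AVC. VC = 22q - 6q^2 + q^3, so AVC = 22 - 6q + q^2.
dAVC/dq = -6 + 2q = 0 gives q = 3. min AVC = 22 - 6·3 + 3^2 = 13.
The firm shuts down for any P below $13.

$13 per unit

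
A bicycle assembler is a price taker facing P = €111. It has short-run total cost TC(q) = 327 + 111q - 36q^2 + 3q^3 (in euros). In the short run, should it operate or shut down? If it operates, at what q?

Strip out fixed cost: VC = 111q - 36q^2 + 3q^3. Then AVC = 111 - 36q + 3q^2 and MC = 111 - 72q + 9q^2.
AVC hits its minimum where MC = AVC, at q = 6, giving min AVC = 111 - 36·6 + 3·6^2 = €3.
Since P = €111 ≥ min AVC = €3, price covers variable cost and the firm should produce.
Set P = MC: 111 = 111 - 72q + 9q^2 → -72q + 9q^2 = 0. The roots are q = 0 and q = 8; the profit-maximizing output is on the rising part of MC, so q* = 8.
Check: AVC at q = 8 is €15 ≤ P, so revenue covers variable cost.
Profit = P·q − TC = 111·8 − 447 = €441.

Produce at q = 8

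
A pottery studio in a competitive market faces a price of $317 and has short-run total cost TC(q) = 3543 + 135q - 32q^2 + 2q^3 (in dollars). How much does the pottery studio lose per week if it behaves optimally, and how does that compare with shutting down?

AVC = 135 - 32q + 2q^2 has its minimum $7 at q = 8; price $317 clears that bar, so the firm operates.
MC = 135 - 64q + 6q^2. Setting P = MC and taking the root on the rising branch gives q* = 13.
TR = 317·13 = 4121. TC = 3543 + 741 = 4284. Profit = 4121 − 4284 = -$163.
That loss of $163 beats the $3543 the firm would lose by shutting down; producing recovers $3380 of fixed cost.

Profit = -$163 at q = 13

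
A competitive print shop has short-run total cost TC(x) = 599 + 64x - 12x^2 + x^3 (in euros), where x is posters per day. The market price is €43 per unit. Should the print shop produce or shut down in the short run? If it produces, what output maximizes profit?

Produce at x = 7

From TC, MC = TC'(x) = 64 - 24x + 3x^2 and AVC = VC/x = 64 - 12x + x^2.
AVC hits its minimum where MC = AVC, at x = 6, giving min AVC = 64 - 12·6 + 6^2 = €28.
P = €43 exceeds min AVC = €28, so the firm stays open.
Solving P = MC: 21 - 24x + 3x^2 = 0 ⇒ x = 1 or 7. On the upward-sloping branch, x* = 7.
Check: AVC at x = 7 is €29 ≤ P, so revenue covers variable cost.
Profit = P·x − TC = 43·7 − 802 = -€501, a loss, but smaller than the €599 fixed cost the firm would lose by shutting down.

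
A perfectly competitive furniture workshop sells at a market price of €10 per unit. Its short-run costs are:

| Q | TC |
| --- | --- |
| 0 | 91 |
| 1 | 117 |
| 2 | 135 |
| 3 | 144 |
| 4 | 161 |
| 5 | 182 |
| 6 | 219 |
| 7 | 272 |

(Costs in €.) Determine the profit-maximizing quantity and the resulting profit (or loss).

Compute π = P·Q − TC at each output: Q=0: -91; Q=1: -107; Q=2: -115; Q=3: -114; Q=4: -121; Q=5: -132; Q=6: -159; Q=7: -202.
Profit is highest at Q = 0. Equivalently, the lowest AVC in the table is 70/4 ≈ €17.50 at Q = 4, and P = €10 falls below it — price never covers variable cost, so the firm shuts down and loses only its fixed cost.

Q = 0 (shut down); profit = -€91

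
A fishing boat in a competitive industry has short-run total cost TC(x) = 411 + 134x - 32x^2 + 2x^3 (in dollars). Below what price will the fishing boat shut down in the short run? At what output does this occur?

The shutdown price is the minimum of AVC. VC = 134x - 32x^2 + 2x^3, so AVC = 134 - 32x + 2x^2.
dAVC/dx = -32 + 4x = 0 gives x = 8. min AVC = 134 - 32·8 + 2·8^2 = 6.
For P < $6 the firm produces nothing.

$6 per unit, at x = 8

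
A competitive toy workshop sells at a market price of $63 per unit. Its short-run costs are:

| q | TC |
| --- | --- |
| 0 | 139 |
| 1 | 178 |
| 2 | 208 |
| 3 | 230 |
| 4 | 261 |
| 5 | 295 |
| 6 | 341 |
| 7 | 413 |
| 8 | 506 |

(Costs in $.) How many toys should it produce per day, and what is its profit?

q = 6; profit = $37

Compute π = P·q − TC at each output: q=0: -139; q=1: -115; q=2: -82; q=3: -41; q=4: -9; q=5: 20; q=6: 37; q=7: 28; q=8: -2.
Profit is maximized at q = 6. AVC there is 202/6 = $33.67 ≤ P, so producing beats shutting down (which would give -$139).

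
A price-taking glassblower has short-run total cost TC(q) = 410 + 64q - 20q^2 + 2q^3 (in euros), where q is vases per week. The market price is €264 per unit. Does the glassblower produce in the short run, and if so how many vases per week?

Produce at q = 10

From TC, MC = TC'(q) = 64 - 40q + 6q^2 and AVC = VC/q = 64 - 20q + 2q^2.
AVC hits its minimum where MC = AVC, at q = 5, giving min AVC = 64 - 20·5 + 2·5^2 = €14.
P = €264 exceeds min AVC = €14, so the firm stays open.
Solving P = MC: -200 - 40q + 6q^2 = 0 ⇒ q = -10/3 or 10. On the upward-sloping branch, q* = 10.
Check: AVC at q = 10 is €64 ≤ P, so revenue covers variable cost.
Profit = P·q − TC = 264·10 − 1050 = €1590.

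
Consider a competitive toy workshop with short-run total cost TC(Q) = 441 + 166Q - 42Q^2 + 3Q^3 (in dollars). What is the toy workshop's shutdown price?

The firm shuts down when price falls below the minimum of average variable cost. AVC = VC/Q = 166 - 42Q + 3Q^2.
dAVC/dQ = -42 + 6Q = 0 gives Q = 7. min AVC = 166 - 42·7 + 3·7^2 = 19.
So the shutdown price is $19.

$19 per unit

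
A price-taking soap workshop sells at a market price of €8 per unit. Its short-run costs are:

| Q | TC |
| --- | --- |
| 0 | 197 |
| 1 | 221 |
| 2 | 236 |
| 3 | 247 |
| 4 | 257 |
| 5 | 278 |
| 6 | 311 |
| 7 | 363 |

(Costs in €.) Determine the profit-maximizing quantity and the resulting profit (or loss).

Q = 0 (shut down); profit = -€197

Compute π = P·Q − TC at each output: Q=0: -197; Q=1: -213; Q=2: -220; Q=3: -223; Q=4: -225; Q=5: -238; Q=6: -263; Q=7: -307.
Profit is highest at Q = 0. Equivalently, the lowest AVC in the table is 60/4 ≈ €15 at Q = 4, and P = €8 falls below it — price never covers variable cost, so the firm shuts down and loses only its fixed cost.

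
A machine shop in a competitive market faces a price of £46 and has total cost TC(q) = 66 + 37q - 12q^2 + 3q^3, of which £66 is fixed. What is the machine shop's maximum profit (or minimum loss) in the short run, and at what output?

AVC = 37 - 12q + 3q^2; min AVC = £25 at q = 2. Since P = £46 ≥ min AVC, the firm produces.
With MC = 37 - 24q + 9q^2, P = MC on the upward-sloping part at q* = 3.
TR = 46·3 = 138. TC = 66 + 84 = 150. Profit = 138 − 150 = -£12.
That loss of £12 beats the £66 the firm would lose by shutting down; producing recovers £54 of fixed cost.

Profit = -£12 at q = 3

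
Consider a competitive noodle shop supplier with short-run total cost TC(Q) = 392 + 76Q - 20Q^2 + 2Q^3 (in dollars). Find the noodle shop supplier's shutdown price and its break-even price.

AVC = 76 - 20Q + 2Q^2; minimized at Q = 5, giving min AVC = $26. That is the shutdown price.
ATC = 392/Q + 76 - 20Q + 2Q^2. Setting dATC/dQ = −392/Q^2 − 20 + 4Q = 0 gives Q = 7 (since 4·7^3 − 20·7^2 = 392).
min ATC = 392/7 + 76 − 20·7 + 2·7^2 = $90. That is the break-even price.
For $26 ≤ P < $90 the firm produces at a loss; below $26 it shuts down.

Shutdown price = $26; break-even price = $90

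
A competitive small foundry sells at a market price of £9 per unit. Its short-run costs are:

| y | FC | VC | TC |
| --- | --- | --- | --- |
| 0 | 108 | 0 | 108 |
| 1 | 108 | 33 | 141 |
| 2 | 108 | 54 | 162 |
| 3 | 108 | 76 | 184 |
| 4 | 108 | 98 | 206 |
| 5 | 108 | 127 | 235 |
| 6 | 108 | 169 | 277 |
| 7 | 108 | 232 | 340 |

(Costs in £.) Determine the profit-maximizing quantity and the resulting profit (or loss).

Compute π = P·y − TC at each output: y=0: -108; y=1: -132; y=2: -144; y=3: -157; y=4: -170; y=5: -190; y=6: -223; y=7: -277.
Profit is highest at y = 0. Equivalently, the lowest AVC in the table is 98/4 ≈ £24.50 at y = 4, and P = £9 falls below it — price never covers variable cost, so the firm shuts down and loses only its fixed cost.

y = 0 (shut down); profit = -£108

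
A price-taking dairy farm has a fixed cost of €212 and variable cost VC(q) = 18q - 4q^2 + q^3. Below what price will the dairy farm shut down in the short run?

Short-run supply begins at min AVC. From VC = 18q - 4q^2 + q^3, AVC = 18 - 4q + q^2.
dAVC/dq = -4 + 2q = 0 gives q = 2. min AVC = 18 - 4·2 + 2^2 = 14.
For P < €14 the firm produces nothing.

€14 per unit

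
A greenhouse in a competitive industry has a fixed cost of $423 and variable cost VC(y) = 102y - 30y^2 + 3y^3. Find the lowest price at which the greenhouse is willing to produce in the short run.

$27 per unit

The shutdown price is the minimum of AVC. VC = 102y - 30y^2 + 3y^3, so AVC = 102 - 30y + 3y^2.
dAVC/dy = -30 + 6y = 0 gives y = 5. min AVC = 102 - 30·5 + 3·5^2 = 27.
The firm shuts down for any P below $27.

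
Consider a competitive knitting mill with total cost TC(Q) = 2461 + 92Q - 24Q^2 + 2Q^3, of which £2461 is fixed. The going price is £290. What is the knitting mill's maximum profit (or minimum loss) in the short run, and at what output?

AVC = 92 - 24Q + 2Q^2; min AVC = £20 at Q = 6. Since P = £290 ≥ min AVC, the firm produces.
MC = 92 - 48Q + 6Q^2. Setting P = MC and taking the root on the rising branch gives Q* = 11.
TR = 290·11 = 3190. TC = 2461 + 770 = 3231. Profit = 3190 − 3231 = -£41.
Shutting down would mean losing the fixed cost of £2461, so operating at a loss of £41 is better by £2420.

Profit = -£41 at Q = 11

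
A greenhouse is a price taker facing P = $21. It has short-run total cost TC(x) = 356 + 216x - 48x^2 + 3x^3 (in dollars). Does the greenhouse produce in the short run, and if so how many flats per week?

From TC, MC = TC'(x) = 216 - 96x + 9x^2 and AVC = VC/x = 216 - 48x + 3x^2.
The AVC parabola has its vertex at x = 48/6 = 8, where AVC = 216 - 48·8 + 3·8^2 = $24.
Since P = $21 < min AVC = $24, price fails to cover variable cost at any output.
Best response: produce nothing and absorb the $356 fixed cost.

Shut down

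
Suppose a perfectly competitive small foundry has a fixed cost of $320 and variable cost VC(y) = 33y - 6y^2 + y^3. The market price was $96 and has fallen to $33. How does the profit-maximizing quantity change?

MC = 33 - 12y + 3y^2; the shutdown threshold is min AVC = $24 (at y = 3).
At P = $96 ≥ min AVC, set P = MC on the rising branch: y = 7.
At P = $33 ≥ min AVC, set P = MC: y = 4. The firm stays open but cuts output.

Output falls from 7 to 4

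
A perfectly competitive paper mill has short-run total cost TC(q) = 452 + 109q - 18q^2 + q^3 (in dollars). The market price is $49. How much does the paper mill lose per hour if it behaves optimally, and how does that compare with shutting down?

Profit = -$252 at q = 10

AVC = 109 - 18q + q^2; min AVC = $28 at q = 9. Since P = $49 ≥ min AVC, the firm produces.
MC = 109 - 36q + 3q^2. Setting P = MC and taking the root on the rising branch gives q* = 10.
TR = 49·10 = 490. TC = 452 + 290 = 742. Profit = 490 − 742 = -$252.
Shutting down would mean losing the fixed cost of $452, so operating at a loss of $252 is better by $200.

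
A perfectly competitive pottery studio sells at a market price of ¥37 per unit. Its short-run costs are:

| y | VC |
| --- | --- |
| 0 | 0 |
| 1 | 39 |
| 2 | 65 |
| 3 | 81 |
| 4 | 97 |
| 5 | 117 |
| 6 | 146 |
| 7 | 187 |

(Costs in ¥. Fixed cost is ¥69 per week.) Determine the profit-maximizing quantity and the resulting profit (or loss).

Compute π = P·y − TC at each output: y=0: -69; y=1: -71; y=2: -60; y=3: -39; y=4: -18; y=5: -1; y=6: 7; y=7: 3.
Profit is maximized at y = 6. AVC there is 146/6 = ¥24.33 ≤ P, so producing beats shutting down (which would give -¥69).

y = 6; profit = ¥7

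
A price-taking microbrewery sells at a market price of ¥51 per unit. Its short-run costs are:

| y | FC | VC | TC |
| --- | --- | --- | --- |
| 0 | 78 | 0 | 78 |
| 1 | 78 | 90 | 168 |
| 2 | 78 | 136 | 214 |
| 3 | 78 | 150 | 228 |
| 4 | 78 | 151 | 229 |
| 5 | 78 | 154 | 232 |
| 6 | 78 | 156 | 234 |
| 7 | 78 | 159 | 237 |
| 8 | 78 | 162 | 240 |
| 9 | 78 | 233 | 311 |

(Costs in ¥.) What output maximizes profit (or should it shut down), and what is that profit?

Profit at each row (π = 51y − TC): y=0: -78; y=1: -117; y=2: -112; y=3: -75; y=4: -25; y=5: 23; y=6: 72; y=7: 120; y=8: 168; y=9: 148.
Profit is maximized at y = 8. AVC there is 162/8 = ¥20.25 ≤ P, so producing beats shutting down (which would give -¥78).

y = 8; profit = ¥168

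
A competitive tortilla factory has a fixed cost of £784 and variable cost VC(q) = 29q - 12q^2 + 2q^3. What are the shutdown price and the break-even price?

Shutdown price = £11; break-even price = £155

AVC = 29 - 12q + 2q^2; minimized at q = 3, giving min AVC = £11. That is the shutdown price.
ATC = 784/q + 29 - 12q + 2q^2. Setting dATC/dq = −784/q^2 − 12 + 4q = 0 gives q = 7 (since 4·7^3 − 12·7^2 = 784).
min ATC = 784/7 + 29 − 12·7 + 2·7^2 = £155. That is the break-even price.
For £11 ≤ P < £155 the firm produces at a loss; below £11 it shuts down.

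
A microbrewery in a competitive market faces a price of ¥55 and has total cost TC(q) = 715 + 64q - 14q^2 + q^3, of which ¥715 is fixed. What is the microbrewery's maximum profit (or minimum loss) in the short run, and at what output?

Profit = -¥391 at q = 9

AVC = 64 - 14q + q^2 has its minimum ¥15 at q = 7; price ¥55 clears that bar, so the firm operates.
MC = 64 - 28q + 3q^2. Setting P = MC and taking the root on the rising branch gives q* = 9.
TR = 55·9 = 495. TC = 715 + 171 = 886. Profit = 495 − 886 = -¥391.
Shutting down would mean losing the fixed cost of ¥715, so operating at a loss of ¥391 is better by ¥324.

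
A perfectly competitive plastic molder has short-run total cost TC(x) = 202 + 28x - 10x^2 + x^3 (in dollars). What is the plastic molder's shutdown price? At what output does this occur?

Short-run supply begins at min AVC. From VC = 28x - 10x^2 + x^3, AVC = 28 - 10x + x^2.
At the minimum of AVC, MC = AVC. MC = 28 - 20x + 3x^2; setting MC = AVC gives 2x^2 - 10x = 0, so x = 5. min AVC = 3.
For P < $3 the firm produces nothing.

$3 per unit, at x = 5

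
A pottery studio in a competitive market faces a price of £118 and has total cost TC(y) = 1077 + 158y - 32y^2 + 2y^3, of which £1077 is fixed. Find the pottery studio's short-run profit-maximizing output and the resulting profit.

AVC = 158 - 32y + 2y^2 has its minimum £30 at y = 8; price £118 clears that bar, so the firm operates.
With MC = 158 - 64y + 6y^2, P = MC on the upward-sloping part at y* = 10.
TR = 118·10 = 1180. TC = 1077 + 380 = 1457. Profit = 1180 − 1457 = -£277.
Shutting down would mean losing the fixed cost of £1077, so operating at a loss of £277 is better by £800.

Profit = -£277 at y = 10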